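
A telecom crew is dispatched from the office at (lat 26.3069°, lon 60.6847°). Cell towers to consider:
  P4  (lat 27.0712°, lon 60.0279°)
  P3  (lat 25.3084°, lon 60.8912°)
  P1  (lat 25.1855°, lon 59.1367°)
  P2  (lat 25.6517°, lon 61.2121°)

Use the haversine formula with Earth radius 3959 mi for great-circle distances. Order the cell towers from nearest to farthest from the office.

Computing each great-circle distance from (lat 26.3069°, lon 60.6847°):
P2 (lat 25.6517°, lon 61.2121°): 55.9 mi
P4 (lat 27.0712°, lon 60.0279°): 66.6 mi
P3 (lat 25.3084°, lon 60.8912°): 70.2 mi
P1 (lat 25.1855°, lon 59.1367°): 123.6 mi

P2, P4, P3, P1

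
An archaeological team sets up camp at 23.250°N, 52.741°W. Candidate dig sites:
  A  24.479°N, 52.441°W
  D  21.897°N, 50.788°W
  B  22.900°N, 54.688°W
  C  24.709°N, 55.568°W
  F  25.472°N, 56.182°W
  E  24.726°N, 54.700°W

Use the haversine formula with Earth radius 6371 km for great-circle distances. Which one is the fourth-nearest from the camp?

E

Distances from the camp (23.250°N, 52.741°W):
A: 140.0 km
B: 202.9 km
D: 250.7 km
E: 258.0 km
C: 329.9 km
F: 427.2 km
The fourth-nearest is E at 258.0 km.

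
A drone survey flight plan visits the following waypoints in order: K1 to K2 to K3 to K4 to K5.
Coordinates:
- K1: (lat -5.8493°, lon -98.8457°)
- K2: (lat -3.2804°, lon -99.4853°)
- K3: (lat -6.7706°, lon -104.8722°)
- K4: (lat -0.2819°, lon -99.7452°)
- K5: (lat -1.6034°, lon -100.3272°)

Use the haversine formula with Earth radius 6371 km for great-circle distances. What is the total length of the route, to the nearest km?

2085 km

Leg distances:
K1→K2: 294.3 km  (cumulative 294.3 km)
K2→K3: 711.7 km  (cumulative 1006.0 km)
K3→K4: 918.7 km  (cumulative 1924.7 km)
K4→K5: 160.6 km  (cumulative 2085.3 km)
Total route length ≈ 2085 km.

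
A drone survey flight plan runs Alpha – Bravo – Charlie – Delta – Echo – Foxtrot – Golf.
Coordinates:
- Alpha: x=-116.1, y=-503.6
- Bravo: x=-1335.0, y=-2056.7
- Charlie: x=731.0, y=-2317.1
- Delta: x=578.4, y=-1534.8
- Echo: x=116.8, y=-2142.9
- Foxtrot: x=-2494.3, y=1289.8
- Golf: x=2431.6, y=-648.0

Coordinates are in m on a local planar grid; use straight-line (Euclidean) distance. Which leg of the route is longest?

Foxtrot–Golf

Leg distances:
Alpha→Bravo: 1974.3 m
Bravo→Charlie: 2082.3 m
Charlie→Delta: 797.0 m
Delta→Echo: 763.5 m
Echo→Foxtrot: 4312.9 m
Foxtrot→Golf: 5293.4 m
The longest leg is Foxtrot–Golf at 5293.4 m.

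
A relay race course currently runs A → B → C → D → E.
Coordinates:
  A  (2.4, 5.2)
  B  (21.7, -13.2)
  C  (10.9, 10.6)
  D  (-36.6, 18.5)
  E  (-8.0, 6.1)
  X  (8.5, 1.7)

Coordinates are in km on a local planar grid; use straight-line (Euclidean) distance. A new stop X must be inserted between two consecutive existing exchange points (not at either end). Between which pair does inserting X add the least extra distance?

between A and B

Added distance for inserting X between each consecutive pair:
A–B: 0.3 km
B–C: 3.0 km
C–D: 9.2 km
D–E: 34.0 km
Smallest added distance is 0.3 km, inserting between A and B.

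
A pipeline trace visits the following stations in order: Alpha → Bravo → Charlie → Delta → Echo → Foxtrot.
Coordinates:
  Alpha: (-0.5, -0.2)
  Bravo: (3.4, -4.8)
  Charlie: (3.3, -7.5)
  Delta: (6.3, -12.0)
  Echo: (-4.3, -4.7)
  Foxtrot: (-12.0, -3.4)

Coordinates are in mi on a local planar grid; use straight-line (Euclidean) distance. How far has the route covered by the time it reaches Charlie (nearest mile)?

9 mi

Leg distances:
Alpha→Bravo: 6.0 mi  (cumulative 6.0 mi)
Bravo→Charlie: 2.7 mi  (cumulative 8.7 mi)
Cumulative distance at Charlie ≈ 9 mi.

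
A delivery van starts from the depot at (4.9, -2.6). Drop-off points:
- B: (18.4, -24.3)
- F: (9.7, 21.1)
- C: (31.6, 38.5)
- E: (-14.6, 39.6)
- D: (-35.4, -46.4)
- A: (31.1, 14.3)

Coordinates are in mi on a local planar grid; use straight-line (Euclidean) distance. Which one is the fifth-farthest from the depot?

B

Distances from the depot ((4.9, -2.6)):
D: 59.5 mi
C: 49.0 mi
E: 46.5 mi
A: 31.2 mi
B: 25.6 mi
F: 24.2 mi
The fifth-farthest is B at 25.6 mi.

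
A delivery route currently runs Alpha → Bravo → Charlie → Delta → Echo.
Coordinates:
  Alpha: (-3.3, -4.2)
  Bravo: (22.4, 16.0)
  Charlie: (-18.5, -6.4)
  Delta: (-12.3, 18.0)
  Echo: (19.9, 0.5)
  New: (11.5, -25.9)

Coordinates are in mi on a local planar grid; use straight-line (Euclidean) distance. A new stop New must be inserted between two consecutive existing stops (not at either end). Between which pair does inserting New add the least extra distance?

between Bravo and Charlie

Added distance for inserting New between each consecutive pair:
Alpha–Bravo: 36.9 mi
Bravo–Charlie: 32.4 mi
Charlie–Delta: 60.5 mi
Delta–Echo: 41.0 mi
Smallest added distance is 32.4 mi, inserting between Bravo and Charlie.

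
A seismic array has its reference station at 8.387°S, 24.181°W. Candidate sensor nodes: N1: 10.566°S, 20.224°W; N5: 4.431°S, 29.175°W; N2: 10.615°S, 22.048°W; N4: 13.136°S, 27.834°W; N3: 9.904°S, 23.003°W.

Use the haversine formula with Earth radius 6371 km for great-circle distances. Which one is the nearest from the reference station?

N3

Distance to each, sorted:
N3: 212.5 km
N2: 340.7 km
N1: 497.0 km
N4: 661.8 km
N5: 705.6 km
The nearest is N3 at 212.5 km.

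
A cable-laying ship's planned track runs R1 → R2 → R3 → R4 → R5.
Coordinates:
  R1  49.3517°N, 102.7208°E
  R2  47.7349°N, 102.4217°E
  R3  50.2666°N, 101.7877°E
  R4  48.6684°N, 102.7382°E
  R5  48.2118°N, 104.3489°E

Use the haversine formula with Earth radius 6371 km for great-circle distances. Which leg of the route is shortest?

Leg distances:
R1→R2: 181.1 km
R2→R3: 285.3 km
R3→R4: 190.5 km
R4→R5: 129.2 km
The shortest leg is R4–R5 at 129.2 km.

R4–R5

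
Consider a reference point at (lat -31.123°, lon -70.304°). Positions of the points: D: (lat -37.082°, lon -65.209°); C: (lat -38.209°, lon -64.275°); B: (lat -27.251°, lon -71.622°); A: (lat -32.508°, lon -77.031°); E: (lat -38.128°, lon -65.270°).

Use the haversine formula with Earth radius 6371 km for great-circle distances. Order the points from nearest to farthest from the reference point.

B, A, D, E, C

Distances from the reference point:
B (lat -27.251°, lon -71.622°): 449.1 km
A (lat -32.508°, lon -77.031°): 653.9 km
D (lat -37.082°, lon -65.209°): 811.5 km
E (lat -38.128°, lon -65.270°): 904.5 km
C (lat -38.209°, lon -64.275°): 961.2 km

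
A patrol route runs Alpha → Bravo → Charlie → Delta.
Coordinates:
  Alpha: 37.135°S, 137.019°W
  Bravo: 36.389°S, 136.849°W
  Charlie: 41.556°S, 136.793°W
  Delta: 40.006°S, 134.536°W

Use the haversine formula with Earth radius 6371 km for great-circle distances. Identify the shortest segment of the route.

Leg distances:
Alpha→Bravo: 84.3 km
Bravo→Charlie: 574.6 km
Charlie→Delta: 256.5 km
The shortest leg is Alpha–Bravo at 84.3 km.

Alpha–Bravo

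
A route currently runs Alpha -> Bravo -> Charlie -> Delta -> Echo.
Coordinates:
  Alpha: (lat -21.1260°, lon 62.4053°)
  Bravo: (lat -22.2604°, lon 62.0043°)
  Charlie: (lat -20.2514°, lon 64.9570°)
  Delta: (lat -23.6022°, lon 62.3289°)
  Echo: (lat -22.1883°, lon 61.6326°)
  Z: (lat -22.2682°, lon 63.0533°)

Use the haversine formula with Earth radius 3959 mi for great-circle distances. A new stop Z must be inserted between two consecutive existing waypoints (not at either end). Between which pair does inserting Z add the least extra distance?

between Charlie and Delta

Added distance for inserting Z between each consecutive pair:
Alpha–Bravo: 73.8 mi
Bravo–Charlie: 17.3 mi
Charlie–Delta: 2.3 mi
Delta–Echo: 86.8 mi
Smallest added distance is 2.3 mi, inserting between Charlie and Delta.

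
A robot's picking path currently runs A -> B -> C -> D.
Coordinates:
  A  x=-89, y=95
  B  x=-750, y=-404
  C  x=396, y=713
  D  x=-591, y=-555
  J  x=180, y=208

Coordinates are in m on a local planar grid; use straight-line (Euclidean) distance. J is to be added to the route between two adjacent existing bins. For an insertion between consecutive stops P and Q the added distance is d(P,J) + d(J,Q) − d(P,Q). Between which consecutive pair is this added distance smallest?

between C and D

Added distance for inserting J between each consecutive pair:
A–B: 576.9 m
B–C: 62.2 m
C–D: 27.1 m
Smallest added distance is 27.1 m, inserting between C and D.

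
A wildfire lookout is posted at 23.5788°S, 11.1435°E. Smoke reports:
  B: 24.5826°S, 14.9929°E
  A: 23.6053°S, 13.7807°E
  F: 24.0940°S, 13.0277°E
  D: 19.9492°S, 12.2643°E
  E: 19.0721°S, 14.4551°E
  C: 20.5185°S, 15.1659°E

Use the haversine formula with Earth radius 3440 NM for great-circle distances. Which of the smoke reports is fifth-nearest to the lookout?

Distance to each, sorted:
F: 108.0 NM
A: 145.1 NM
B: 219.4 NM
D: 226.7 NM
C: 289.6 NM
E: 327.9 NM
The fifth-nearest is C at 289.6 NM.

C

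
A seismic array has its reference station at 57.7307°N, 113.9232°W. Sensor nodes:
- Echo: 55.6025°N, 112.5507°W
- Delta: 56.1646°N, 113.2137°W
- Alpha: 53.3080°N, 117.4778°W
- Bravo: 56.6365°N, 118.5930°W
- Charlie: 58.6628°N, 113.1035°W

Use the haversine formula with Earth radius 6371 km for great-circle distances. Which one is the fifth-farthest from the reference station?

Distance to each, sorted:
Alpha: 540.1 km
Bravo: 306.5 km
Echo: 251.1 km
Delta: 179.4 km
Charlie: 114.2 km
The fifth-farthest is Charlie at 114.2 km.

Charlie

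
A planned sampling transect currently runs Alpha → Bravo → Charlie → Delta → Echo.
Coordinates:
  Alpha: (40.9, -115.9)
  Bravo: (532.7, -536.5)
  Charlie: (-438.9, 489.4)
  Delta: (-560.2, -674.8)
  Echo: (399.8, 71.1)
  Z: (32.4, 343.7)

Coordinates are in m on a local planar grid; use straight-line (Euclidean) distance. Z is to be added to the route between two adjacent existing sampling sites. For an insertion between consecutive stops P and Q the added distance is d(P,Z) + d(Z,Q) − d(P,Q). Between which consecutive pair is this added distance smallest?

between Bravo and Charlie

Added distance for inserting Z between each consecutive pair:
Alpha–Bravo: 825.0 m
Bravo–Charlie: 92.8 m
Charlie–Delta: 501.2 m
Delta–Echo: 420.1 m
Smallest added distance is 92.8 m, inserting between Bravo and Charlie.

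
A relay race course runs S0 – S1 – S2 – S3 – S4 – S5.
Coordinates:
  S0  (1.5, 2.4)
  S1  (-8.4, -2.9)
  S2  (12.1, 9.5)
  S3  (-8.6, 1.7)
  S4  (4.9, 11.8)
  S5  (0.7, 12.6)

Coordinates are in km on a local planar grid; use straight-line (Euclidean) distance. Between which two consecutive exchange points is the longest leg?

S1–S2

Leg distances:
S0→S1: 11.2 km
S1→S2: 24.0 km
S2→S3: 22.1 km
S3→S4: 16.9 km
S4→S5: 4.3 km
The longest leg is S1–S2 at 24.0 km.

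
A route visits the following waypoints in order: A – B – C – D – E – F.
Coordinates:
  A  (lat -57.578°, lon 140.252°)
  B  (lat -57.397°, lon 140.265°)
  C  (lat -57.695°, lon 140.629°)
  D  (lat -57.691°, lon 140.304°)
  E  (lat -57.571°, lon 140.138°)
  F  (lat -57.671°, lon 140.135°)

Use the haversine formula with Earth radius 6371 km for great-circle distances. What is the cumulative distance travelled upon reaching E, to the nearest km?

Leg distances:
A→B: 20.1 km  (cumulative 20.1 km)
B→C: 39.6 km  (cumulative 59.8 km)
C→D: 19.3 km  (cumulative 79.1 km)
D→E: 16.6 km  (cumulative 95.7 km)
Cumulative distance at E ≈ 96 km.

96 km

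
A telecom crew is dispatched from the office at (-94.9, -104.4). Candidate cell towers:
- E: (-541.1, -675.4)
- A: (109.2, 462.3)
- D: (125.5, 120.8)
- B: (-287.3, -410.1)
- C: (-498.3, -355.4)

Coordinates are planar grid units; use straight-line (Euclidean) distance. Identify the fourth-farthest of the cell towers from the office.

B

Distance to each, sorted:
E: 724.7
A: 602.3
C: 475.1
B: 361.2
D: 315.1
The fourth-farthest is B at 361.2.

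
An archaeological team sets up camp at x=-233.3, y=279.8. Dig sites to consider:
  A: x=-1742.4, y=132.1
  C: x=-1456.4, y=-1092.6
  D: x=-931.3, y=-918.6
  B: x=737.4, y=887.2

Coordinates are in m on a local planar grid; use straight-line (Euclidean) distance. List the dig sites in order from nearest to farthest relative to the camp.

Computing each straight-line distance from x=-233.3, y=279.8:
B x=737.4, y=887.2: 1145.1 m
D x=-931.3, y=-918.6: 1386.9 m
A x=-1742.4, y=132.1: 1516.3 m
C x=-1456.4, y=-1092.6: 1838.3 m

B, D, A, C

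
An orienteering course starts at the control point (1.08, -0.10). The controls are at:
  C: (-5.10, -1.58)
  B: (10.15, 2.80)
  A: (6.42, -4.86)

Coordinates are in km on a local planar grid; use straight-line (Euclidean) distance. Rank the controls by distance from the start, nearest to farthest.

Distance from the start at (1.08, -0.10) to each:
C (-5.10, -1.58): 6.4 km
A (6.42, -4.86): 7.2 km
B (10.15, 2.80): 9.5 km

C, A, B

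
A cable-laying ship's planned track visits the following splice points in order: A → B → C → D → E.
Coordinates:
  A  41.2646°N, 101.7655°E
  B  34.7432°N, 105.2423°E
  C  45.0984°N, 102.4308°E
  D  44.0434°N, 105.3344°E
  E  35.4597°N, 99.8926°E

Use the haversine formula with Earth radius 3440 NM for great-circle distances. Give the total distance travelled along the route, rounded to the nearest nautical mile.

1772 NM

Leg distances:
A→B: 424.6 NM  (cumulative 424.6 NM)
B→C: 634.9 NM  (cumulative 1059.5 NM)
C→D: 139.4 NM  (cumulative 1198.9 NM)
D→E: 573.0 NM  (cumulative 1771.9 NM)
Total route length ≈ 1772 NM.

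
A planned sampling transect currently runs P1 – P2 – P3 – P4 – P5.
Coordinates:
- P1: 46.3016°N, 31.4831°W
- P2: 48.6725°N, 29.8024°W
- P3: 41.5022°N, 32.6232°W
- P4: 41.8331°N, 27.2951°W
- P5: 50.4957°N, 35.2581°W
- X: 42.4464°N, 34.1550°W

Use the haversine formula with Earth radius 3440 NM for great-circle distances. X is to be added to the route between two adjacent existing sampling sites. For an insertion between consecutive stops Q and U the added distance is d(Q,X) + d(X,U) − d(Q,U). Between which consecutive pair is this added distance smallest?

Added distance for inserting X between each consecutive pair:
P1–P2: 516.5 NM
P2–P3: 58.1 NM
P3–P4: 156.6 NM
P4–P5: 177.2 NM
Smallest added distance is 58.1 NM, inserting between P2 and P3.

between P2 and P3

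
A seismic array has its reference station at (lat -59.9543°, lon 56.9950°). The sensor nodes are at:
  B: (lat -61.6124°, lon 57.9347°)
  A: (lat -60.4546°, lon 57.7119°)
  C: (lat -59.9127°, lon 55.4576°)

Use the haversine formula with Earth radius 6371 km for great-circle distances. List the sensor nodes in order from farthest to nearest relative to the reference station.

B, C, A

Distances from the reference station:
B (lat -61.6124°, lon 57.9347°): 191.3 km
C (lat -59.9127°, lon 55.4576°): 85.8 km
A (lat -60.4546°, lon 57.7119°): 68.3 km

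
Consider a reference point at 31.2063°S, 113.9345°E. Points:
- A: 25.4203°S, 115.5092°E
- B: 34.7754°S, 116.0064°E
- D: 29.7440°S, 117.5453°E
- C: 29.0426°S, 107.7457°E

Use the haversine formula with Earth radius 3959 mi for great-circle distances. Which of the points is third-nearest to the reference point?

C

Distances from the reference point (31.2063°S, 113.9345°E):
D: 237.6 mi
B: 274.3 mi
C: 398.9 mi
A: 411.1 mi
The third-nearest is C at 398.9 mi.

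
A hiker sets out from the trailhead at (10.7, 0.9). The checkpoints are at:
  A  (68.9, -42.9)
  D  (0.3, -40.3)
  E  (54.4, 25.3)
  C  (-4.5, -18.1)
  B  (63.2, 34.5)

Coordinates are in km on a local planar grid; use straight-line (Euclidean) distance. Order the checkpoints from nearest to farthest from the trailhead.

Distance from the trailhead at (10.7, 0.9) to each:
C (-4.5, -18.1): 24.3 km
D (0.3, -40.3): 42.5 km
E (54.4, 25.3): 50.1 km
B (63.2, 34.5): 62.3 km
A (68.9, -42.9): 72.8 km

C, D, E, B, A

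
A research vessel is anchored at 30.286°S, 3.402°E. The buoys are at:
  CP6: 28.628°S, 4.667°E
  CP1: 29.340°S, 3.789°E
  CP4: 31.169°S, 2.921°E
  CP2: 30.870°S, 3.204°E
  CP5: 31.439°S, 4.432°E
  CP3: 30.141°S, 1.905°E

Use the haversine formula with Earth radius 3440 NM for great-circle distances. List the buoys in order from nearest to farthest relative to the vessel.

Distance from the vessel at 30.286°S, 3.402°E to each:
CP2 30.870°S, 3.204°E: 36.5 NM
CP4 31.169°S, 2.921°E: 58.5 NM
CP1 29.340°S, 3.789°E: 60.3 NM
CP3 30.141°S, 1.905°E: 78.2 NM
CP5 31.439°S, 4.432°E: 87.2 NM
CP6 28.628°S, 4.667°E: 119.5 NM

CP2, CP4, CP1, CP3, CP5, CP6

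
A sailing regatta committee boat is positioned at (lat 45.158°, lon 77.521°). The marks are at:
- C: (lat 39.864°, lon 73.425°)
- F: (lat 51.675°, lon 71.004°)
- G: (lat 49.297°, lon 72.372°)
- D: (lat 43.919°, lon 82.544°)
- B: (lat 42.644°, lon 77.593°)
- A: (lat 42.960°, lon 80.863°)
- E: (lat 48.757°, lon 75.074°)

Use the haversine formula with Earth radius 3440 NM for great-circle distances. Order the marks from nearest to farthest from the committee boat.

B, A, D, E, G, C, F

Distance from the committee boat at (lat 45.158°, lon 77.521°) to each:
B (lat 42.644°, lon 77.593°): 151.0 NM
A (lat 42.960°, lon 80.863°): 195.4 NM
D (lat 43.919°, lon 82.544°): 227.4 NM
E (lat 48.757°, lon 75.074°): 238.2 NM
G (lat 49.297°, lon 72.372°): 325.2 NM
C (lat 39.864°, lon 73.425°): 365.8 NM
F (lat 51.675°, lon 71.004°): 469.2 NM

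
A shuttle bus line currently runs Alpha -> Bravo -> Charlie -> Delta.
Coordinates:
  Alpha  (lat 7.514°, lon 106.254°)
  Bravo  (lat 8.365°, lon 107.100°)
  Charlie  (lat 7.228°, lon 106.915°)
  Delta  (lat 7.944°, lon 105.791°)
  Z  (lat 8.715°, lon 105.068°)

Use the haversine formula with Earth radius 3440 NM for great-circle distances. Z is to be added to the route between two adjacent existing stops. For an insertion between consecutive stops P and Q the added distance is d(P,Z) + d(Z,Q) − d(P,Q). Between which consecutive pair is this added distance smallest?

Added distance for inserting Z between each consecutive pair:
Alpha–Bravo: 151.6 NM
Bravo–Charlie: 194.8 NM
Charlie–Delta: 125.2 NM
Smallest added distance is 125.2 NM, inserting between Charlie and Delta.

between Charlie and Delta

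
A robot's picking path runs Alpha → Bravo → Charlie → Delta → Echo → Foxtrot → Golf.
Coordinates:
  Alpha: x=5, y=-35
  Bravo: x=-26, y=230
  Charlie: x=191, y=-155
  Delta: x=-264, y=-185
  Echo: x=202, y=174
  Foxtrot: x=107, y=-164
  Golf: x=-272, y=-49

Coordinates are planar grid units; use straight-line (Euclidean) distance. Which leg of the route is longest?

Leg distances:
Alpha→Bravo: 266.8
Bravo→Charlie: 441.9
Charlie→Delta: 456.0
Delta→Echo: 588.2
Echo→Foxtrot: 351.1
Foxtrot→Golf: 396.1
The longest leg is Delta–Echo at 588.2.

Delta–Echo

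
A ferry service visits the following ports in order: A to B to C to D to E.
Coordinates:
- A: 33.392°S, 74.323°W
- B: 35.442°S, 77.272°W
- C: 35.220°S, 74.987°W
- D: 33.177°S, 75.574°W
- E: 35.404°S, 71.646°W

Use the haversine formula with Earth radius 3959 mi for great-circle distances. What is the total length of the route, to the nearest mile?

Leg distances:
A→B: 219.8 mi  (cumulative 219.8 mi)
B→C: 129.7 mi  (cumulative 349.5 mi)
C→D: 145.1 mi  (cumulative 494.6 mi)
D→E: 271.9 mi  (cumulative 766.5 mi)
Total route length ≈ 767 mi.

767 mi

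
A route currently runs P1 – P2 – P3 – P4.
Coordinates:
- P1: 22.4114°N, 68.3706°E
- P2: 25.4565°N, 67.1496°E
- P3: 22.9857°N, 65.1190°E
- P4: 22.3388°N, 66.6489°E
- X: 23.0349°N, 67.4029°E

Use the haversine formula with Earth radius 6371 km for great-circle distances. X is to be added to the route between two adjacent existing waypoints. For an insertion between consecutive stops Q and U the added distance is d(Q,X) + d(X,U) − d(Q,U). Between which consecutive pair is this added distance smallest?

between P1 and P2

Added distance for inserting X between each consecutive pair:
P1–P2: 30.9 km
P2–P3: 161.0 km
P3–P4: 170.6 km
Smallest added distance is 30.9 km, inserting between P1 and P2.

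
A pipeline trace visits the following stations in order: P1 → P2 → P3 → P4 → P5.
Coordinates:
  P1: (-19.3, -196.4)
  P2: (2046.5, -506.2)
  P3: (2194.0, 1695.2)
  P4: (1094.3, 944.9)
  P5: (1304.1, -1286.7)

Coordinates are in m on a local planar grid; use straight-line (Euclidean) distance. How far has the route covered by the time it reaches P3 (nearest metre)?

Leg distances:
P1→P2: 2088.9 m  (cumulative 2088.9 m)
P2→P3: 2206.3 m  (cumulative 4295.2 m)
Cumulative distance at P3 ≈ 4295 m.

4295 m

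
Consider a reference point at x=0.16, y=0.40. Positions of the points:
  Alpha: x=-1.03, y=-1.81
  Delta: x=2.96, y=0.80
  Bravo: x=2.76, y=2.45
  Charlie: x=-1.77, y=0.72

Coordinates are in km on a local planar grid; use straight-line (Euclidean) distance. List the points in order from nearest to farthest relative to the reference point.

Computing each straight-line distance from x=0.16, y=0.40:
Charlie x=-1.77, y=0.72: 2.0 km
Alpha x=-1.03, y=-1.81: 2.5 km
Delta x=2.96, y=0.80: 2.8 km
Bravo x=2.76, y=2.45: 3.3 km

Charlie, Alpha, Delta, Bravo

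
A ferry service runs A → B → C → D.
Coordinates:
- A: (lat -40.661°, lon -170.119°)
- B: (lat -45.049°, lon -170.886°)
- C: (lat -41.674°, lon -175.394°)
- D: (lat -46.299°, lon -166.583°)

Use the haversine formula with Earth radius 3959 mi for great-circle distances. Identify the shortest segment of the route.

A–B

Leg distances:
A→B: 305.7 mi
B→C: 325.0 mi
C→D: 541.7 mi
The shortest leg is A–B at 305.7 mi.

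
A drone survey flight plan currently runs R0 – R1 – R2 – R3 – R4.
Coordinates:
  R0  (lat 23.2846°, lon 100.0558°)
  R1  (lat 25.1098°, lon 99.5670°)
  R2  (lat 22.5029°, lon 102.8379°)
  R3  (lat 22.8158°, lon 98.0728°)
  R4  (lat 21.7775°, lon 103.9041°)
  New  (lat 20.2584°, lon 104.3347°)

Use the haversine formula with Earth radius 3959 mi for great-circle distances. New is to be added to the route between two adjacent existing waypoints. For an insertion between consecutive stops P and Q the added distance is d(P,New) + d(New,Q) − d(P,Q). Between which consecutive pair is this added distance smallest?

Added distance for inserting New between each consecutive pair:
R0–R1: 667.7 mi
R1–R2: 360.7 mi
R2–R3: 317.4 mi
R3–R4: 168.5 mi
Smallest added distance is 168.5 mi, inserting between R3 and R4.

between R3 and R4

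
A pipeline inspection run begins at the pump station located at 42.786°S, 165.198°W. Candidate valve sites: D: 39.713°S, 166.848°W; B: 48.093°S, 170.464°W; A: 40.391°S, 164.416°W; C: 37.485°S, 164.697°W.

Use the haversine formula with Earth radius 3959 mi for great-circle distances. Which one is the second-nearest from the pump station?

Distance to each, sorted:
A: 170.3 mi
D: 229.0 mi
C: 367.2 mi
B: 446.6 mi
The second-nearest is D at 229.0 mi.

D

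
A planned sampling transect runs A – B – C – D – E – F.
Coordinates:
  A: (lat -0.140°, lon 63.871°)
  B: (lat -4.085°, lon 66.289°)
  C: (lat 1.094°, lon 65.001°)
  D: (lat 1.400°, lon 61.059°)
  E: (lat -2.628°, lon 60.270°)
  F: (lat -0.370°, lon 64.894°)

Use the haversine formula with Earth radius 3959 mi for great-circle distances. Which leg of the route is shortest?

C–D

Leg distances:
A→B: 319.6 mi
B→C: 368.7 mi
C→D: 273.1 mi
D→E: 283.6 mi
E→F: 355.5 mi
The shortest leg is C–D at 273.1 mi.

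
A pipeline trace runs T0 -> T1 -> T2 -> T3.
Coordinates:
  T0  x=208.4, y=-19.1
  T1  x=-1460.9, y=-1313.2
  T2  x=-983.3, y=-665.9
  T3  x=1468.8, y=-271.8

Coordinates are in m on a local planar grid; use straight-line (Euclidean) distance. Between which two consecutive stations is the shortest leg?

T1–T2

Leg distances:
T0→T1: 2112.2 m
T1→T2: 804.4 m
T2→T3: 2483.6 m
The shortest leg is T1–T2 at 804.4 m.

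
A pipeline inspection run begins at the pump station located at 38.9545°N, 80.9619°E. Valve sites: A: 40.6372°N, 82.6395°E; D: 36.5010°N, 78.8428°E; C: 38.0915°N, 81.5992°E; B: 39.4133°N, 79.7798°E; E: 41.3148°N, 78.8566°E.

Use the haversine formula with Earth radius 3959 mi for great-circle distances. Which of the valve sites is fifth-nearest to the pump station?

Distances from the pump station (38.9545°N, 80.9619°E):
C: 68.9 mi
B: 70.8 mi
A: 146.5 mi
E: 197.4 mi
D: 205.3 mi
The fifth-nearest is D at 205.3 mi.

D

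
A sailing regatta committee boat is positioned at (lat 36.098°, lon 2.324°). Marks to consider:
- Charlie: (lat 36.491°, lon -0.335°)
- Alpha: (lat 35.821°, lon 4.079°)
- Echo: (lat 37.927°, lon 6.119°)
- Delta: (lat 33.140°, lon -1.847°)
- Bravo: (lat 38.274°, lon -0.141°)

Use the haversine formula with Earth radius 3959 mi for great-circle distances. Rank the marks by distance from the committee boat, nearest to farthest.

Alpha, Charlie, Bravo, Echo, Delta

Distance from the committee boat at (lat 36.098°, lon 2.324°) to each:
Alpha (lat 35.821°, lon 4.079°): 100.0 mi
Charlie (lat 36.491°, lon -0.335°): 150.5 mi
Bravo (lat 38.274°, lon -0.141°): 202.5 mi
Echo (lat 37.927°, lon 6.119°): 244.5 mi
Delta (lat 33.140°, lon -1.847°): 313.0 mi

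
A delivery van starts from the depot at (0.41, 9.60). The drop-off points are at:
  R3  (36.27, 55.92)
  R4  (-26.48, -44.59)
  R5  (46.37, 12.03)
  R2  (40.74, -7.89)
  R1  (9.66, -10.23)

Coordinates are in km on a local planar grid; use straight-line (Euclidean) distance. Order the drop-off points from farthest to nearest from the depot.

R4, R3, R5, R2, R1

Computing each straight-line distance from (0.41, 9.60):
R4 (-26.48, -44.59): 60.5 km
R3 (36.27, 55.92): 58.6 km
R5 (46.37, 12.03): 46.0 km
R2 (40.74, -7.89): 44.0 km
R1 (9.66, -10.23): 21.9 km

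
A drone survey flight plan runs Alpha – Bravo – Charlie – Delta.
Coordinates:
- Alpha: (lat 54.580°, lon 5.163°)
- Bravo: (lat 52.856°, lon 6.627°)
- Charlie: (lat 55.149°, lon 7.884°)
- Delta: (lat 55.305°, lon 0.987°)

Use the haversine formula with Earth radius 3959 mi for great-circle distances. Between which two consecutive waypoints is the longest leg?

Leg distances:
Alpha→Bravo: 133.3 mi
Bravo→Charlie: 166.5 mi
Charlie→Delta: 271.9 mi
The longest leg is Charlie–Delta at 271.9 mi.

Charlie–Delta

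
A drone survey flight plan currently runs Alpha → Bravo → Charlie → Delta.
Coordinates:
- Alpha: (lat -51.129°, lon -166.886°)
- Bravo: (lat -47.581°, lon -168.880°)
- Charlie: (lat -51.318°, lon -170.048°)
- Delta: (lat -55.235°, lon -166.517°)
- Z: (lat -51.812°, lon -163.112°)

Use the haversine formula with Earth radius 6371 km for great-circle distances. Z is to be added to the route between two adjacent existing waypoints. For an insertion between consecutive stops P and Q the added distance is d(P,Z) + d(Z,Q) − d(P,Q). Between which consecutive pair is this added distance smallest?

Added distance for inserting Z between each consecutive pair:
Alpha–Bravo: 479.0 km
Bravo–Charlie: 685.2 km
Charlie–Delta: 429.8 km
Smallest added distance is 429.8 km, inserting between Charlie and Delta.

between Charlie and Delta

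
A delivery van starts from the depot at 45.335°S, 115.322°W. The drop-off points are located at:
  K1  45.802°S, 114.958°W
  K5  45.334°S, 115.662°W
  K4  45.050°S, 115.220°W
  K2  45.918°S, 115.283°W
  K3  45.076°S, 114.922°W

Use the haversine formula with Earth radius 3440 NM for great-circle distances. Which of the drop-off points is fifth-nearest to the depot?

K2

Distance to each, sorted:
K5: 14.4 NM
K4: 17.6 NM
K3: 23.0 NM
K1: 31.9 NM
K2: 35.0 NM
The fifth-nearest is K2 at 35.0 NM.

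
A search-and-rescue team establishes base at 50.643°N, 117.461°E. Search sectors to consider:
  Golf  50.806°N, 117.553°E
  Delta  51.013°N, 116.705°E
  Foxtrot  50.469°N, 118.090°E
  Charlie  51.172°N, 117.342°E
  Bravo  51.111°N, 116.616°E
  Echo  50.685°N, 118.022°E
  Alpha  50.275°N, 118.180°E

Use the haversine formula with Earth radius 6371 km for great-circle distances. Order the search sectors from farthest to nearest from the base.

Distances from the base:
Bravo 51.111°N, 116.616°E: 78.9 km
Delta 51.013°N, 116.705°E: 67.2 km
Alpha 50.275°N, 118.180°E: 65.3 km
Charlie 51.172°N, 117.342°E: 59.4 km
Foxtrot 50.469°N, 118.090°E: 48.5 km
Echo 50.685°N, 118.022°E: 39.8 km
Golf 50.806°N, 117.553°E: 19.2 km

Bravo, Delta, Alpha, Charlie, Foxtrot, Echo, Golf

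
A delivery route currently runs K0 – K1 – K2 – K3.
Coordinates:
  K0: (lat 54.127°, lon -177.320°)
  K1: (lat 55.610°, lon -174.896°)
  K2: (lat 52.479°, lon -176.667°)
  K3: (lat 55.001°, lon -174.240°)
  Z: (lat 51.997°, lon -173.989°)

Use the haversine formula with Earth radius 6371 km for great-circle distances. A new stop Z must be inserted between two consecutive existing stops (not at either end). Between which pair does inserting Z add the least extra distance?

Added distance for inserting Z between each consecutive pair:
K0–K1: 504.7 km
K1–K2: 229.4 km
K2–K3: 201.9 km
Smallest added distance is 201.9 km, inserting between K2 and K3.

between K2 and K3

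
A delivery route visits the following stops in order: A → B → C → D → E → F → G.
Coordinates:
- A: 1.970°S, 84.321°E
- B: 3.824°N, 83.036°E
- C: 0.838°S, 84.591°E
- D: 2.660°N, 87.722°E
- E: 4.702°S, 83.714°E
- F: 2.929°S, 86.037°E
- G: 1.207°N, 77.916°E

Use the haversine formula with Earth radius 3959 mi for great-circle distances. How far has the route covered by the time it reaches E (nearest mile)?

1653 mi

Leg distances:
A→B: 410.1 mi  (cumulative 410.1 mi)
B→C: 339.6 mi  (cumulative 749.6 mi)
C→D: 324.3 mi  (cumulative 1074.0 mi)
D→E: 579.1 mi  (cumulative 1653.1 mi)
Cumulative distance at E ≈ 1653 mi.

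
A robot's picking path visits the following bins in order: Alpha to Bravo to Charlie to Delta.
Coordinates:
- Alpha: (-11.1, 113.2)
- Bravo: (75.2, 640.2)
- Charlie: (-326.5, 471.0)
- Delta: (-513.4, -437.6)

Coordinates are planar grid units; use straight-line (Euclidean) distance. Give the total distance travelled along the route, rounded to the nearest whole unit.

Leg distances:
Alpha→Bravo: 534.0  (cumulative 534.0)
Bravo→Charlie: 435.9  (cumulative 969.9)
Charlie→Delta: 927.6  (cumulative 1897.5)
Total route length ≈ 1898.

1898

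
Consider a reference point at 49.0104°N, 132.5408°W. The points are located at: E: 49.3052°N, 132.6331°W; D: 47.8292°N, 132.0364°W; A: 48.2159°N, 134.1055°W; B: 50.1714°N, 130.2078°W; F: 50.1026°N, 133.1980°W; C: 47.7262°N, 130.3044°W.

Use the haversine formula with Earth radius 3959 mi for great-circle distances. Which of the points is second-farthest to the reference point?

Distances from the reference point (49.0104°N, 132.5408°W):
C: 135.7 mi
B: 131.7 mi
A: 90.1 mi
D: 84.8 mi
F: 81.0 mi
E: 20.8 mi
The second-farthest is B at 131.7 mi.

B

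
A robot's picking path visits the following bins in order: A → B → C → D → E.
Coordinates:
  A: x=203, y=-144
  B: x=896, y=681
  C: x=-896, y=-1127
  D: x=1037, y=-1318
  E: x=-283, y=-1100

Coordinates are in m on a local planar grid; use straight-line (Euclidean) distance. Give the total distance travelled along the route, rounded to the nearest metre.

Leg distances:
A→B: 1077.4 m  (cumulative 1077.4 m)
B→C: 2545.6 m  (cumulative 3623.0 m)
C→D: 1942.4 m  (cumulative 5565.5 m)
D→E: 1337.9 m  (cumulative 6903.3 m)
Total route length ≈ 6903 m.

6903 m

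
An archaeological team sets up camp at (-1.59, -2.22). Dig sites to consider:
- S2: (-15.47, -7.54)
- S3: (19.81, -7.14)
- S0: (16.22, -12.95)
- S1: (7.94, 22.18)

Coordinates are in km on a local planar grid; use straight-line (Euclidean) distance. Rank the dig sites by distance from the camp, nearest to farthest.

Distance from the camp at (-1.59, -2.22) to each:
S2 (-15.47, -7.54): 14.9 km
S0 (16.22, -12.95): 20.8 km
S3 (19.81, -7.14): 22.0 km
S1 (7.94, 22.18): 26.2 km

S2, S0, S3, S1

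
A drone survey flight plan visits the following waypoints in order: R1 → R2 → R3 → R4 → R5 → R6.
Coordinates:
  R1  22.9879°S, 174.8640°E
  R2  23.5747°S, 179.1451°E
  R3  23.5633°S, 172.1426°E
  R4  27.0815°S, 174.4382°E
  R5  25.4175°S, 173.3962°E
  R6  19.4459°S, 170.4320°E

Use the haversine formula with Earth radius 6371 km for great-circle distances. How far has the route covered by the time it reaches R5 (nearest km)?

Leg distances:
R1→R2: 442.1 km  (cumulative 442.1 km)
R2→R3: 713.6 km  (cumulative 1155.7 km)
R3→R4: 454.1 km  (cumulative 1609.9 km)
R4→R5: 212.2 km  (cumulative 1822.1 km)
Cumulative distance at R5 ≈ 1822 km.

1822 km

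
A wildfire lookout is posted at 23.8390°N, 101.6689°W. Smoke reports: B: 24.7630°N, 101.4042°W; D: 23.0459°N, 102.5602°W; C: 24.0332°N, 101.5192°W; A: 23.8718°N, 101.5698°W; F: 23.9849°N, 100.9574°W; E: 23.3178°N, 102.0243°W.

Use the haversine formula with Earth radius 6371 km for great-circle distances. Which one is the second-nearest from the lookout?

C

Distance to each, sorted:
A: 10.7 km
C: 26.4 km
E: 68.3 km
F: 74.1 km
B: 106.2 km
D: 126.7 km
The second-nearest is C at 26.4 km.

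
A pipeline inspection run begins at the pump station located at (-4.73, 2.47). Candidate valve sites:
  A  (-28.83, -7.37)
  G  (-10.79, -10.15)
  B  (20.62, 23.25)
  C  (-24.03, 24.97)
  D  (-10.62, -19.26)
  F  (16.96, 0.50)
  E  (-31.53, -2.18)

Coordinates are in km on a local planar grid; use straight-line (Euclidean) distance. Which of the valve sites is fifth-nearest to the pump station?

E

Distance to each, sorted:
G: 14.0 km
F: 21.8 km
D: 22.5 km
A: 26.0 km
E: 27.2 km
C: 29.6 km
B: 32.8 km
The fifth-nearest is E at 27.2 km.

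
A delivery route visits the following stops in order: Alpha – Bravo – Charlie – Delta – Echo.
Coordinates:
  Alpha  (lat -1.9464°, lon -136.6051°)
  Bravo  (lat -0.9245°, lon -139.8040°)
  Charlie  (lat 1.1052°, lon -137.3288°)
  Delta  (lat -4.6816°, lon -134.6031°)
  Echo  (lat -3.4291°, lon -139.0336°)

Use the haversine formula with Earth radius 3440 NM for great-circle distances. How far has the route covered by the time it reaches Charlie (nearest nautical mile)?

Leg distances:
Alpha→Bravo: 201.6 NM  (cumulative 201.6 NM)
Bravo→Charlie: 192.2 NM  (cumulative 393.7 NM)
Cumulative distance at Charlie ≈ 394 NM.

394 NM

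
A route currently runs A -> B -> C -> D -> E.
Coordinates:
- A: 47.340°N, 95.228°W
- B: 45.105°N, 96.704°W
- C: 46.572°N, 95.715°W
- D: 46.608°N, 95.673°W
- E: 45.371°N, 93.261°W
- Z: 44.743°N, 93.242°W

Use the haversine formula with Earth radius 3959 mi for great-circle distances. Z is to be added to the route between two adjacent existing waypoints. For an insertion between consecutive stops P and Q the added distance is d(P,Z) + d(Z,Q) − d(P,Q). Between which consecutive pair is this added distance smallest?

Added distance for inserting Z between each consecutive pair:
A–B: 204.6 mi
B–C: 233.1 mi
C–D: 345.0 mi
D–E: 73.8 mi
Smallest added distance is 73.8 mi, inserting between D and E.

between D and E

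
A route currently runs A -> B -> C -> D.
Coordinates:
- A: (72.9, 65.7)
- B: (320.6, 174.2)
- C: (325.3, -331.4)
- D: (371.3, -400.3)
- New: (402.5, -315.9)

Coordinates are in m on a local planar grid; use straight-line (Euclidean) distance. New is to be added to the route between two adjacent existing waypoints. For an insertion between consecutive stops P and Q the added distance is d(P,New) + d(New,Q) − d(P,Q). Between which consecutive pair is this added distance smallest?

between B and C

Added distance for inserting New between each consecutive pair:
A–B: 730.7 m
B–C: 70.0 m
C–D: 85.9 m
Smallest added distance is 70.0 m, inserting between B and C.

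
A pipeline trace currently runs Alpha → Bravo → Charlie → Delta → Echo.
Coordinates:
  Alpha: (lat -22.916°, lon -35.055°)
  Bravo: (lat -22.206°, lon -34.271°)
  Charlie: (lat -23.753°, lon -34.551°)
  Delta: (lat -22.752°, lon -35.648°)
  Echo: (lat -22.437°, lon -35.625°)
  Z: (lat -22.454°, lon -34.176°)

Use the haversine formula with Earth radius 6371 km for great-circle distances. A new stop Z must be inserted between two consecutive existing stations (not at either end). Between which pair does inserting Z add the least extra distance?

Added distance for inserting Z between each consecutive pair:
Alpha–Bravo: 20.3 km
Bravo–Charlie: 4.3 km
Charlie–Delta: 146.2 km
Delta–Echo: 268.5 km
Smallest added distance is 4.3 km, inserting between Bravo and Charlie.

between Bravo and Charlie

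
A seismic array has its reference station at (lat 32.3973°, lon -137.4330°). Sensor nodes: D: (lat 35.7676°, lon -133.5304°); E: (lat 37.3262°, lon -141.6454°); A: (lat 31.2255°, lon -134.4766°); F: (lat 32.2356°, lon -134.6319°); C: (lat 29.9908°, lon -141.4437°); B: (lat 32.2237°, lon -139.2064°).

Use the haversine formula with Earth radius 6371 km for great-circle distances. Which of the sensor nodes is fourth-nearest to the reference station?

Distances from the reference station ((lat 32.3973°, lon -137.4330°)):
B: 167.8 km
F: 263.8 km
A: 308.2 km
C: 465.9 km
D: 519.2 km
E: 669.2 km
The fourth-nearest is C at 465.9 km.

C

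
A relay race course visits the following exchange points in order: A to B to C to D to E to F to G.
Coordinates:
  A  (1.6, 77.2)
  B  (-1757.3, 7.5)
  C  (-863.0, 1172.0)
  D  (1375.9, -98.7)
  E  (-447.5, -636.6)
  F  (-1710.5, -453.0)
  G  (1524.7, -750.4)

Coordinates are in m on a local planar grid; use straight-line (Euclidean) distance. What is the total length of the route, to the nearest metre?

12229 m

Leg distances:
A→B: 1760.3 m  (cumulative 1760.3 m)
B→C: 1468.3 m  (cumulative 3228.6 m)
C→D: 2574.4 m  (cumulative 5802.9 m)
D→E: 1901.1 m  (cumulative 7704.0 m)
E→F: 1276.3 m  (cumulative 8980.3 m)
F→G: 3248.8 m  (cumulative 12229.1 m)
Total route length ≈ 12229 m.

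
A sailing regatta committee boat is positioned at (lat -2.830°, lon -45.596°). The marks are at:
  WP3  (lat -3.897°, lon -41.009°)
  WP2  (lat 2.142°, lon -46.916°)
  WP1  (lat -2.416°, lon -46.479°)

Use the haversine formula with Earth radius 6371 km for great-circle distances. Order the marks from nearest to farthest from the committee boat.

WP1, WP3, WP2

Computing each great-circle distance from (lat -2.830°, lon -45.596°):
WP1 (lat -2.416°, lon -46.479°): 108.3 km
WP3 (lat -3.897°, lon -41.009°): 522.8 km
WP2 (lat 2.142°, lon -46.916°): 572.0 km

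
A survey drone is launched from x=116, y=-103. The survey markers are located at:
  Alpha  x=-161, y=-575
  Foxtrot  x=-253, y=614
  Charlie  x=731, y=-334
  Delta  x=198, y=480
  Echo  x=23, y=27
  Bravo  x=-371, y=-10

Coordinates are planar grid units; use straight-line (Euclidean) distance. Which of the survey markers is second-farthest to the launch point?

Distances from the launch point (x=116, y=-103):
Foxtrot: 806.4
Charlie: 657.0
Delta: 588.7
Alpha: 547.3
Bravo: 495.8
Echo: 159.8
The second-farthest is Charlie at 657.0.

Charlie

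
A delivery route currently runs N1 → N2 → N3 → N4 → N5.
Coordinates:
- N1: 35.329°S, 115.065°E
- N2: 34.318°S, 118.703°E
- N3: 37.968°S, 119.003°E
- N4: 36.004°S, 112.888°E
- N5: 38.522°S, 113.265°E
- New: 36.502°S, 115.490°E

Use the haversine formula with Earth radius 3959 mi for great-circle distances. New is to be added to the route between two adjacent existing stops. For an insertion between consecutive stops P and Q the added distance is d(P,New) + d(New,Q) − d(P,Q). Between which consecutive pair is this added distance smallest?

Added distance for inserting New between each consecutive pair:
N1–N2: 102.2 mi
N2–N3: 201.0 mi
N3–N4: 3.5 mi
N4–N5: 159.1 mi
Smallest added distance is 3.5 mi, inserting between N3 and N4.

between N3 and N4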